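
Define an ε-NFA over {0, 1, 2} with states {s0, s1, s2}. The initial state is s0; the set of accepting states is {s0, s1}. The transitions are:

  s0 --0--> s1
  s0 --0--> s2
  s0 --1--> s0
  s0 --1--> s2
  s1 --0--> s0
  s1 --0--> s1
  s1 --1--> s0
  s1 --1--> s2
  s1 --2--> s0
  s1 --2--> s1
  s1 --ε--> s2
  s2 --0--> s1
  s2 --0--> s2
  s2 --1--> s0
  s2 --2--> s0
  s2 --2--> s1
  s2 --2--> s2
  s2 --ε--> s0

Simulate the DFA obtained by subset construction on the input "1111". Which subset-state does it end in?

{s0, s2}

Start: {s0}.
δ(s0,1) = {s0, s2}.
Union: {s0, s2}.
After 1: {s0, s2}.
δ(s0,1) = {s0, s2}; δ(s2,1) = {s0}.
Union: {s0, s2}.
After 1: {s0, s2}.
δ(s0,1) = {s0, s2}; δ(s2,1) = {s0}.
Union: {s0, s2}.
After 1: {s0, s2}.
δ(s0,1) = {s0, s2}; δ(s2,1) = {s0}.
Union: {s0, s2}.
After 1: {s0, s2}.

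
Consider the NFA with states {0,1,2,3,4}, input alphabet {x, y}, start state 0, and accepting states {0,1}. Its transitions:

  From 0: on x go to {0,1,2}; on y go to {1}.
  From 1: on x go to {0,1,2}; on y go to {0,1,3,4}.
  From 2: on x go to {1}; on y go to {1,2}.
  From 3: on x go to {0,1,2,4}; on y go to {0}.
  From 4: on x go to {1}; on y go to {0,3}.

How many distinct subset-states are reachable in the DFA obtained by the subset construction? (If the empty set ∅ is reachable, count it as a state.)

Start state of the DFA: {0}.
{0} --x--> {0,1,2}  [new]
{0} --y--> {1}  [new]
{0,1,2} --x--> {0,1,2}  [seen]
{0,1,2} --y--> {0,1,2,3,4}  [new]
{1} --x--> {0,1,2}  [seen]
{1} --y--> {0,1,3,4}  [new]
{0,1,2,3,4} --x--> {0,1,2,4}  [new]
{0,1,2,3,4} --y--> {0,1,2,3,4}  [seen]
{0,1,3,4} --x--> {0,1,2,4}  [seen]
{0,1,3,4} --y--> {0,1,3,4}  [seen]
{0,1,2,4} --x--> {0,1,2}  [seen]
{0,1,2,4} --y--> {0,1,2,3,4}  [seen]
Reachable DFA states: {0}, {0,1,2}, {1}, {0,1,2,3,4}, {0,1,3,4}, {0,1,2,4}.

6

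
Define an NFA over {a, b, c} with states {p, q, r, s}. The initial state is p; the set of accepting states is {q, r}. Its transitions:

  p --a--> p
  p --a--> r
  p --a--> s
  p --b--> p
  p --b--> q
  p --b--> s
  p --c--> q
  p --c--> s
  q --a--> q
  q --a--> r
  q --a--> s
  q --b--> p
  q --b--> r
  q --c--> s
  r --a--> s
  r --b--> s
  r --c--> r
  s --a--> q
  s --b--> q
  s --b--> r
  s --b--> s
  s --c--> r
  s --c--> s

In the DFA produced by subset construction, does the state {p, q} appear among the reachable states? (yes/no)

Start state of the DFA: {p}.
{p} --a--> {p, r, s}  [new]
{p} --b--> {p, q, s}  [new]
{p} --c--> {q, s}  [new]
{p, r, s} --a--> {p, q, r, s}  [new]
{p, r, s} --b--> {p, q, r, s}  [seen]
{p, r, s} --c--> {q, r, s}  [new]
{p, q, s} --a--> {p, q, r, s}  [seen]
{p, q, s} --b--> {p, q, r, s}  [seen]
{p, q, s} --c--> {q, r, s}  [seen]
{q, s} --a--> {q, r, s}  [seen]
{q, s} --b--> {p, q, r, s}  [seen]
{q, s} --c--> {r, s}  [new]
{p, q, r, s} --a--> {p, q, r, s}  [seen]
{p, q, r, s} --b--> {p, q, r, s}  [seen]
{p, q, r, s} --c--> {q, r, s}  [seen]
{q, r, s} --a--> {q, r, s}  [seen]
{q, r, s} --b--> {p, q, r, s}  [seen]
{q, r, s} --c--> {r, s}  [seen]
{r, s} --a--> {q, s}  [seen]
{r, s} --b--> {q, r, s}  [seen]
{r, s} --c--> {r, s}  [seen]
Reachable DFA states: {p}, {p, r, s}, {p, q, s}, {q, s}, {p, q, r, s}, {q, r, s}, {r, s}.
{p, q} is not among them.

no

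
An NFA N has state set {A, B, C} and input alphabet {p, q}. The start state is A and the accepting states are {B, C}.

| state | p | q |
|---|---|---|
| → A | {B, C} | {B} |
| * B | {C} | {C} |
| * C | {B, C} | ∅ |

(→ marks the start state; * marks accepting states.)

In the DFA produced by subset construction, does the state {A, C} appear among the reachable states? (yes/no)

Start state of the DFA: {A}.
{A} --p--> {B, C}  [new]
{A} --q--> {B}  [new]
{B, C} --p--> {B, C}  [seen]
{B, C} --q--> {C}  [new]
{B} --p--> {C}  [seen]
{B} --q--> {C}  [seen]
{C} --p--> {B, C}  [seen]
{C} --q--> ∅  [new]
∅ --p--> ∅  [seen]
∅ --q--> ∅  [seen]
Reachable DFA states: {A}, {B, C}, {B}, {C}, ∅.
{A, C} is not among them.

no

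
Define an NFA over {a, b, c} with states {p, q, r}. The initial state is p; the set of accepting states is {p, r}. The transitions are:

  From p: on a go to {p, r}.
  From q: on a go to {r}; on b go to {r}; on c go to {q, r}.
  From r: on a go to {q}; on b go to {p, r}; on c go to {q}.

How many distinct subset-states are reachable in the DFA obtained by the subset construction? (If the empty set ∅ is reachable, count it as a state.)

Start state of the DFA: {p}.
{p} --a--> {p, r}  [new]
{p} --b--> ∅  [new]
{p} --c--> ∅  [seen]
{p, r} --a--> {p, q, r}  [new]
{p, r} --b--> {p, r}  [seen]
{p, r} --c--> {q}  [new]
∅ --a--> ∅  [seen]
∅ --b--> ∅  [seen]
∅ --c--> ∅  [seen]
{p, q, r} --a--> {p, q, r}  [seen]
{p, q, r} --b--> {p, r}  [seen]
{p, q, r} --c--> {q, r}  [new]
{q} --a--> {r}  [new]
{q} --b--> {r}  [seen]
{q} --c--> {q, r}  [seen]
{q, r} --a--> {q, r}  [seen]
{q, r} --b--> {p, r}  [seen]
{q, r} --c--> {q, r}  [seen]
{r} --a--> {q}  [seen]
{r} --b--> {p, r}  [seen]
{r} --c--> {q}  [seen]
Reachable DFA states: {p}, {p, r}, ∅, {p, q, r}, {q}, {q, r}, {r}.

7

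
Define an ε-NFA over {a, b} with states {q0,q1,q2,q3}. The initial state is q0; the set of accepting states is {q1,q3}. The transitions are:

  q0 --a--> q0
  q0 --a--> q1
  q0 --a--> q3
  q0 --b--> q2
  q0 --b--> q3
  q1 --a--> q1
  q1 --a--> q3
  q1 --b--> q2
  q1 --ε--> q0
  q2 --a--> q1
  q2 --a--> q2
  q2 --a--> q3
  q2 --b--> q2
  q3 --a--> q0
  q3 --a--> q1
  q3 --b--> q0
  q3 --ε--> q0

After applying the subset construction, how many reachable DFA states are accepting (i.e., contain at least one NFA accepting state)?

3

Start state of the DFA: {q0} (ε-closure of the NFA start).
{q0} --a--> {q0,q1,q3}  [new]
{q0} --b--> {q0,q2,q3}  [new]
{q0,q1,q3} --a--> {q0,q1,q3}  [seen]
{q0,q1,q3} --b--> {q0,q2,q3}  [seen]
{q0,q2,q3} --a--> {q0,q1,q2,q3}  [new]
{q0,q2,q3} --b--> {q0,q2,q3}  [seen]
{q0,q1,q2,q3} --a--> {q0,q1,q2,q3}  [seen]
{q0,q1,q2,q3} --b--> {q0,q2,q3}  [seen]
Reachable DFA states: {q0}, {q0,q1,q3}, {q0,q2,q3}, {q0,q1,q2,q3}.
Accepting DFA states (contain an NFA accepting state): {q0,q1,q3}, {q0,q2,q3}, {q0,q1,q2,q3}.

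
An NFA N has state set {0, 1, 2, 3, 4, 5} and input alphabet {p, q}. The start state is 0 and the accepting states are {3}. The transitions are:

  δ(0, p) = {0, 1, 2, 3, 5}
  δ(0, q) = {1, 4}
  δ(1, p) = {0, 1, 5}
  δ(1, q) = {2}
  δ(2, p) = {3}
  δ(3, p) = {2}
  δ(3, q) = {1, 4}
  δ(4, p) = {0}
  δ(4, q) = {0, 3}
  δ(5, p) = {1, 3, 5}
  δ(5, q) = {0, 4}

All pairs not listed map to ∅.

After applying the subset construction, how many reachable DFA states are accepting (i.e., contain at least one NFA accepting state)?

3

Start state of the DFA: {0}.
{0} --p--> {0, 1, 2, 3, 5}  [new]
{0} --q--> {1, 4}  [new]
{0, 1, 2, 3, 5} --p--> {0, 1, 2, 3, 5}  [seen]
{0, 1, 2, 3, 5} --q--> {0, 1, 2, 4}  [new]
{1, 4} --p--> {0, 1, 5}  [new]
{1, 4} --q--> {0, 2, 3}  [new]
{0, 1, 2, 4} --p--> {0, 1, 2, 3, 5}  [seen]
{0, 1, 2, 4} --q--> {0, 1, 2, 3, 4}  [new]
{0, 1, 5} --p--> {0, 1, 2, 3, 5}  [seen]
{0, 1, 5} --q--> {0, 1, 2, 4}  [seen]
{0, 2, 3} --p--> {0, 1, 2, 3, 5}  [seen]
{0, 2, 3} --q--> {1, 4}  [seen]
{0, 1, 2, 3, 4} --p--> {0, 1, 2, 3, 5}  [seen]
{0, 1, 2, 3, 4} --q--> {0, 1, 2, 3, 4}  [seen]
Reachable DFA states: {0}, {0, 1, 2, 3, 5}, {1, 4}, {0, 1, 2, 4}, {0, 1, 5}, {0, 2, 3}, {0, 1, 2, 3, 4}.
Accepting DFA states (contain an NFA accepting state): {0, 1, 2, 3, 5}, {0, 2, 3}, {0, 1, 2, 3, 4}.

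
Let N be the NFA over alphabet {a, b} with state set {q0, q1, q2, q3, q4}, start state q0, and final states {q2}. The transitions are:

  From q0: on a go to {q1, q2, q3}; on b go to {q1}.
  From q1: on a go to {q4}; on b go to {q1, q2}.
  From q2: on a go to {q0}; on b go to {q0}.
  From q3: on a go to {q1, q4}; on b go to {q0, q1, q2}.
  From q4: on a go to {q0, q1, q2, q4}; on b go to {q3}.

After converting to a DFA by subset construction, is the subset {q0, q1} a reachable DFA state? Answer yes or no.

Start state of the DFA: {q0}.
{q0} --a--> {q1, q2, q3}  [new]
{q0} --b--> {q1}  [new]
{q1, q2, q3} --a--> {q0, q1, q4}  [new]
{q1, q2, q3} --b--> {q0, q1, q2}  [new]
{q1} --a--> {q4}  [new]
{q1} --b--> {q1, q2}  [new]
{q0, q1, q4} --a--> {q0, q1, q2, q3, q4}  [new]
{q0, q1, q4} --b--> {q1, q2, q3}  [seen]
{q0, q1, q2} --a--> {q0, q1, q2, q3, q4}  [seen]
{q0, q1, q2} --b--> {q0, q1, q2}  [seen]
{q4} --a--> {q0, q1, q2, q4}  [new]
{q4} --b--> {q3}  [new]
{q1, q2} --a--> {q0, q4}  [new]
{q1, q2} --b--> {q0, q1, q2}  [seen]
{q0, q1, q2, q3, q4} --a--> {q0, q1, q2, q3, q4}  [seen]
{q0, q1, q2, q3, q4} --b--> {q0, q1, q2, q3}  [new]
{q0, q1, q2, q4} --a--> {q0, q1, q2, q3, q4}  [seen]
{q0, q1, q2, q4} --b--> {q0, q1, q2, q3}  [seen]
{q3} --a--> {q1, q4}  [new]
{q3} --b--> {q0, q1, q2}  [seen]
{q0, q4} --a--> {q0, q1, q2, q3, q4}  [seen]
{q0, q4} --b--> {q1, q3}  [new]
{q0, q1, q2, q3} --a--> {q0, q1, q2, q3, q4}  [seen]
{q0, q1, q2, q3} --b--> {q0, q1, q2}  [seen]
{q1, q4} --a--> {q0, q1, q2, q4}  [seen]
{q1, q4} --b--> {q1, q2, q3}  [seen]
{q1, q3} --a--> {q1, q4}  [seen]
{q1, q3} --b--> {q0, q1, q2}  [seen]
Reachable DFA states: {q0}, {q1, q2, q3}, {q1}, {q0, q1, q4}, {q0, q1, q2}, {q4}, {q1, q2}, {q0, q1, q2, q3, q4}, {q0, q1, q2, q4}, {q3}, {q0, q4}, {q0, q1, q2, q3}, {q1, q4}, {q1, q3}.
{q0, q1} is not among them.

no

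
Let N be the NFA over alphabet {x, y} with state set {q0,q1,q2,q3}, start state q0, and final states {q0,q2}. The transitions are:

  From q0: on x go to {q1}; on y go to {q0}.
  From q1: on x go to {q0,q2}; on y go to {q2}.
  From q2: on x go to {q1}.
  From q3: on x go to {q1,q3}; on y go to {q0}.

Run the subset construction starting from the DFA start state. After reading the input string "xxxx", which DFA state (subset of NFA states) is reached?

Start: {q0}.
δ(q0,x) = {q1}.
Union: {q1}.
After x: {q1}.
δ(q1,x) = {q0,q2}.
Union: {q0,q2}.
After x: {q0,q2}.
δ(q0,x) = {q1}; δ(q2,x) = {q1}.
Union: {q1}.
After x: {q1}.
δ(q1,x) = {q0,q2}.
Union: {q0,q2}.
After x: {q0,q2}.

{q0,q2}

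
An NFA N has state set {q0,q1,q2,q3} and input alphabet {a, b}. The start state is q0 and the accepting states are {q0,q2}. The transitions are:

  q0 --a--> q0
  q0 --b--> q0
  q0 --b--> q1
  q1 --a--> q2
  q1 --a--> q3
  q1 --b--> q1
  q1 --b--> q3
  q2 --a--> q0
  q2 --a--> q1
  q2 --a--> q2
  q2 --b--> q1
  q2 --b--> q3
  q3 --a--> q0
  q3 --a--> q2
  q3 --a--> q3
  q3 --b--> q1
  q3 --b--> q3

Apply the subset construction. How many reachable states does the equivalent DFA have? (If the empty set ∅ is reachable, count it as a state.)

Start state of the DFA: {q0}.
{q0} --a--> {q0}  [seen]
{q0} --b--> {q0,q1}  [new]
{q0,q1} --a--> {q0,q2,q3}  [new]
{q0,q1} --b--> {q0,q1,q3}  [new]
{q0,q2,q3} --a--> {q0,q1,q2,q3}  [new]
{q0,q2,q3} --b--> {q0,q1,q3}  [seen]
{q0,q1,q3} --a--> {q0,q2,q3}  [seen]
{q0,q1,q3} --b--> {q0,q1,q3}  [seen]
{q0,q1,q2,q3} --a--> {q0,q1,q2,q3}  [seen]
{q0,q1,q2,q3} --b--> {q0,q1,q3}  [seen]
Reachable DFA states: {q0}, {q0,q1}, {q0,q2,q3}, {q0,q1,q3}, {q0,q1,q2,q3}.

5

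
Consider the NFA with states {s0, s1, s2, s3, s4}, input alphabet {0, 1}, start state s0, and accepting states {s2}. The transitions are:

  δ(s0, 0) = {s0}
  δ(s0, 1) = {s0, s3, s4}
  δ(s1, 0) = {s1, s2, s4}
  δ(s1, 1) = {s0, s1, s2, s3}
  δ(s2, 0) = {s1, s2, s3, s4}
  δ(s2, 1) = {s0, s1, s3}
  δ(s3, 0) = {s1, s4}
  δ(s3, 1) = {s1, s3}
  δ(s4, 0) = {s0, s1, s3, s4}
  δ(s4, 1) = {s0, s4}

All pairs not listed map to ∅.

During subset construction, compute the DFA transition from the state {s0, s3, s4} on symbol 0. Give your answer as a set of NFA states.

δ(s0,0) = {s0}; δ(s3,0) = {s1, s4}; δ(s4,0) = {s0, s1, s3, s4}.
Union: {s0, s1, s3, s4}.

{s0, s1, s3, s4}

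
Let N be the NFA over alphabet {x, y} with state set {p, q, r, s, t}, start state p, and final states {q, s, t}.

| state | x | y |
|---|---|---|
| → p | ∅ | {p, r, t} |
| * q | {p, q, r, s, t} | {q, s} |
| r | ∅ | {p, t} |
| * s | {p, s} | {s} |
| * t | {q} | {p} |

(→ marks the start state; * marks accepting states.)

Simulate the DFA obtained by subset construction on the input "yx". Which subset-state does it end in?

{q}

Start: {p}.
δ(p,y) = {p, r, t}.
Union: {p, r, t}.
After y: {p, r, t}.
δ(p,x) = ∅; δ(r,x) = ∅; δ(t,x) = {q}.
Union: {q}.
After x: {q}.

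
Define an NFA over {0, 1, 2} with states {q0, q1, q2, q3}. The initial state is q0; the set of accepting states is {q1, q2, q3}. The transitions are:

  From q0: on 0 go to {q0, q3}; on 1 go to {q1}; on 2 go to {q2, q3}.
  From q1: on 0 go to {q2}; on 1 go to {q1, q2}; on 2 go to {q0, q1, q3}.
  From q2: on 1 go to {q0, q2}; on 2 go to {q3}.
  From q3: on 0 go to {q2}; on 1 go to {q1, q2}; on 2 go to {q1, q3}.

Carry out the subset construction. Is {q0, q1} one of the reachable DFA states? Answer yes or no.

no

Start state of the DFA: {q0}.
{q0} --0--> {q0, q3}  [new]
{q0} --1--> {q1}  [new]
{q0} --2--> {q2, q3}  [new]
{q0, q3} --0--> {q0, q2, q3}  [new]
{q0, q3} --1--> {q1, q2}  [new]
{q0, q3} --2--> {q1, q2, q3}  [new]
{q1} --0--> {q2}  [new]
{q1} --1--> {q1, q2}  [seen]
{q1} --2--> {q0, q1, q3}  [new]
{q2, q3} --0--> {q2}  [seen]
{q2, q3} --1--> {q0, q1, q2}  [new]
{q2, q3} --2--> {q1, q3}  [new]
{q0, q2, q3} --0--> {q0, q2, q3}  [seen]
{q0, q2, q3} --1--> {q0, q1, q2}  [seen]
{q0, q2, q3} --2--> {q1, q2, q3}  [seen]
{q1, q2} --0--> {q2}  [seen]
{q1, q2} --1--> {q0, q1, q2}  [seen]
{q1, q2} --2--> {q0, q1, q3}  [seen]
{q1, q2, q3} --0--> {q2}  [seen]
{q1, q2, q3} --1--> {q0, q1, q2}  [seen]
{q1, q2, q3} --2--> {q0, q1, q3}  [seen]
{q2} --0--> ∅  [new]
{q2} --1--> {q0, q2}  [new]
{q2} --2--> {q3}  [new]
{q0, q1, q3} --0--> {q0, q2, q3}  [seen]
{q0, q1, q3} --1--> {q1, q2}  [seen]
{q0, q1, q3} --2--> {q0, q1, q2, q3}  [new]
{q0, q1, q2} --0--> {q0, q2, q3}  [seen]
{q0, q1, q2} --1--> {q0, q1, q2}  [seen]
{q0, q1, q2} --2--> {q0, q1, q2, q3}  [seen]
{q1, q3} --0--> {q2}  [seen]
{q1, q3} --1--> {q1, q2}  [seen]
{q1, q3} --2--> {q0, q1, q3}  [seen]
∅ --0--> ∅  [seen]
∅ --1--> ∅  [seen]
∅ --2--> ∅  [seen]
{q0, q2} --0--> {q0, q3}  [seen]
{q0, q2} --1--> {q0, q1, q2}  [seen]
{q0, q2} --2--> {q2, q3}  [seen]
{q3} --0--> {q2}  [seen]
{q3} --1--> {q1, q2}  [seen]
{q3} --2--> {q1, q3}  [seen]
{q0, q1, q2, q3} --0--> {q0, q2, q3}  [seen]
{q0, q1, q2, q3} --1--> {q0, q1, q2}  [seen]
{q0, q1, q2, q3} --2--> {q0, q1, q2, q3}  [seen]
Reachable DFA states: {q0}, {q0, q3}, {q1}, {q2, q3}, {q0, q2, q3}, {q1, q2}, {q1, q2, q3}, {q2}, {q0, q1, q3}, {q0, q1, q2}, {q1, q3}, ∅, {q0, q2}, {q3}, {q0, q1, q2, q3}.
{q0, q1} is not among them.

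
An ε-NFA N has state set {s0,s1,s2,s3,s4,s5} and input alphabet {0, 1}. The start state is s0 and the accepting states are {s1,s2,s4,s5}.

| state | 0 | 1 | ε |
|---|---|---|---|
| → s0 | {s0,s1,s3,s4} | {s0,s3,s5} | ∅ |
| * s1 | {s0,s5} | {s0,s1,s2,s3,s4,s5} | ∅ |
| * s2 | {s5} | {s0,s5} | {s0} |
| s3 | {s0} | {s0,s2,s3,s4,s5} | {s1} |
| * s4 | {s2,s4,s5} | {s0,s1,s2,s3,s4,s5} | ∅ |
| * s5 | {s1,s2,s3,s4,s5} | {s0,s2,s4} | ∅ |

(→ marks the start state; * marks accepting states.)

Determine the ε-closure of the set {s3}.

{s1,s3}

Begin with {s3}.
s3 →ε {s1}; add s1.
ε-closure = {s1,s3}.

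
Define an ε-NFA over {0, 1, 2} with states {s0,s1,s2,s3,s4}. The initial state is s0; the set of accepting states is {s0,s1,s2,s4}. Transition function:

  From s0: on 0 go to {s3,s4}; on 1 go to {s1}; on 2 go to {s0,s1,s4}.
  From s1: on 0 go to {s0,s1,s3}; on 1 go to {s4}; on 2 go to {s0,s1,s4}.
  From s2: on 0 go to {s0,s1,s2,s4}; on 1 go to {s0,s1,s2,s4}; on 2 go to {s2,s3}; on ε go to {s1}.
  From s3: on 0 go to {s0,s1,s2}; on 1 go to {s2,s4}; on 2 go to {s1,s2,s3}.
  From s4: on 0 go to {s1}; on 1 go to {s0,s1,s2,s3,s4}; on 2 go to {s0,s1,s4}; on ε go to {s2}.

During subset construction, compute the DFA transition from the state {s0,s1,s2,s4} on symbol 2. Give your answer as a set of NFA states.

δ(s0,2) = {s0,s1,s4}; δ(s1,2) = {s0,s1,s4}; δ(s2,2) = {s2,s3}; δ(s4,2) = {s0,s1,s4}.
Union: {s0,s1,s2,s3,s4}.

{s0,s1,s2,s3,s4}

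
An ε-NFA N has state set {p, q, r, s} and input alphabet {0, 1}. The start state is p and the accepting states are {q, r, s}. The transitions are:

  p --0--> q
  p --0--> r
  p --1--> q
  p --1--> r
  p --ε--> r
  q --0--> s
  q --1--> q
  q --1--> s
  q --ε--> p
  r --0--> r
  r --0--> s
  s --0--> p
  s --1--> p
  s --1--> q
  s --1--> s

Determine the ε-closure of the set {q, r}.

{p, q, r}

Begin with {q, r}.
q →ε {p}; add p.
ε-closure = {p, q, r}.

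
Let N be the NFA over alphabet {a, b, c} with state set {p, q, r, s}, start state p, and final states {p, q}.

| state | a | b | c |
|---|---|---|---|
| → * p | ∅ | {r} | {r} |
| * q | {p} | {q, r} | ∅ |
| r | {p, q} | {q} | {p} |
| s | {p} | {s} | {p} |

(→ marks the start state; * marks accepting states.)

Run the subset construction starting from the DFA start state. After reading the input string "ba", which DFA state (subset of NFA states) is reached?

Start: {p}.
δ(p,b) = {r}.
Union: {r}.
After b: {r}.
δ(r,a) = {p, q}.
Union: {p, q}.
After a: {p, q}.

{p, q}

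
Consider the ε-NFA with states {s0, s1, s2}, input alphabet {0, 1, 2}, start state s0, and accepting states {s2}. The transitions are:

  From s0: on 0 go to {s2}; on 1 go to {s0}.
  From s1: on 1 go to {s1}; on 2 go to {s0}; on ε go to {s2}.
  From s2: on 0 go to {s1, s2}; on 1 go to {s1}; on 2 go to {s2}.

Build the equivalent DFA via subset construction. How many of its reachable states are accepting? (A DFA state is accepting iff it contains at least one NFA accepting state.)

4

Start state of the DFA: {s0} (ε-closure of the NFA start).
{s0} --0--> {s2}  [new]
{s0} --1--> {s0}  [seen]
{s0} --2--> ∅  [new]
{s2} --0--> {s1, s2}  [new]
{s2} --1--> {s1, s2}  [seen]
{s2} --2--> {s2}  [seen]
∅ --0--> ∅  [seen]
∅ --1--> ∅  [seen]
∅ --2--> ∅  [seen]
{s1, s2} --0--> {s1, s2}  [seen]
{s1, s2} --1--> {s1, s2}  [seen]
{s1, s2} --2--> {s0, s2}  [new]
{s0, s2} --0--> {s1, s2}  [seen]
{s0, s2} --1--> {s0, s1, s2}  [new]
{s0, s2} --2--> {s2}  [seen]
{s0, s1, s2} --0--> {s1, s2}  [seen]
{s0, s1, s2} --1--> {s0, s1, s2}  [seen]
{s0, s1, s2} --2--> {s0, s2}  [seen]
Reachable DFA states: {s0}, {s2}, ∅, {s1, s2}, {s0, s2}, {s0, s1, s2}.
Accepting DFA states (contain an NFA accepting state): {s2}, {s1, s2}, {s0, s2}, {s0, s1, s2}.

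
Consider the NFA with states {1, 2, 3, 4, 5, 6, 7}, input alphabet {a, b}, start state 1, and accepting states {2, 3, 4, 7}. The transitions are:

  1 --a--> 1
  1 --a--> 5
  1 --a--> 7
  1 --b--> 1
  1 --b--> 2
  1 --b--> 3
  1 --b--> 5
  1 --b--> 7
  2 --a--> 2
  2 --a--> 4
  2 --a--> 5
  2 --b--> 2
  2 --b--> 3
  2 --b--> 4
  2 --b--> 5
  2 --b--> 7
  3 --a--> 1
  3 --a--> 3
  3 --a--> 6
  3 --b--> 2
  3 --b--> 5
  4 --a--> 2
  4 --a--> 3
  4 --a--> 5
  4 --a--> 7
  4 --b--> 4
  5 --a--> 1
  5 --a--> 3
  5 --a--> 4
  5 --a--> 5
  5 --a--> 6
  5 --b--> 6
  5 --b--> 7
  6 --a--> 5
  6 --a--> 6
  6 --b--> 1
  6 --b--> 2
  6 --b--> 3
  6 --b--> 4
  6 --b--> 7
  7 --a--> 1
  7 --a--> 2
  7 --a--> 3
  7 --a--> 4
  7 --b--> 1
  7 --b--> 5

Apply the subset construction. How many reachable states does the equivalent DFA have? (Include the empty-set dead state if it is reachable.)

5

Start state of the DFA: {1}.
{1} --a--> {1, 5, 7}  [new]
{1} --b--> {1, 2, 3, 5, 7}  [new]
{1, 5, 7} --a--> {1, 2, 3, 4, 5, 6, 7}  [new]
{1, 5, 7} --b--> {1, 2, 3, 5, 6, 7}  [new]
{1, 2, 3, 5, 7} --a--> {1, 2, 3, 4, 5, 6, 7}  [seen]
{1, 2, 3, 5, 7} --b--> {1, 2, 3, 4, 5, 6, 7}  [seen]
{1, 2, 3, 4, 5, 6, 7} --a--> {1, 2, 3, 4, 5, 6, 7}  [seen]
{1, 2, 3, 4, 5, 6, 7} --b--> {1, 2, 3, 4, 5, 6, 7}  [seen]
{1, 2, 3, 5, 6, 7} --a--> {1, 2, 3, 4, 5, 6, 7}  [seen]
{1, 2, 3, 5, 6, 7} --b--> {1, 2, 3, 4, 5, 6, 7}  [seen]
Reachable DFA states: {1}, {1, 5, 7}, {1, 2, 3, 5, 7}, {1, 2, 3, 4, 5, 6, 7}, {1, 2, 3, 5, 6, 7}.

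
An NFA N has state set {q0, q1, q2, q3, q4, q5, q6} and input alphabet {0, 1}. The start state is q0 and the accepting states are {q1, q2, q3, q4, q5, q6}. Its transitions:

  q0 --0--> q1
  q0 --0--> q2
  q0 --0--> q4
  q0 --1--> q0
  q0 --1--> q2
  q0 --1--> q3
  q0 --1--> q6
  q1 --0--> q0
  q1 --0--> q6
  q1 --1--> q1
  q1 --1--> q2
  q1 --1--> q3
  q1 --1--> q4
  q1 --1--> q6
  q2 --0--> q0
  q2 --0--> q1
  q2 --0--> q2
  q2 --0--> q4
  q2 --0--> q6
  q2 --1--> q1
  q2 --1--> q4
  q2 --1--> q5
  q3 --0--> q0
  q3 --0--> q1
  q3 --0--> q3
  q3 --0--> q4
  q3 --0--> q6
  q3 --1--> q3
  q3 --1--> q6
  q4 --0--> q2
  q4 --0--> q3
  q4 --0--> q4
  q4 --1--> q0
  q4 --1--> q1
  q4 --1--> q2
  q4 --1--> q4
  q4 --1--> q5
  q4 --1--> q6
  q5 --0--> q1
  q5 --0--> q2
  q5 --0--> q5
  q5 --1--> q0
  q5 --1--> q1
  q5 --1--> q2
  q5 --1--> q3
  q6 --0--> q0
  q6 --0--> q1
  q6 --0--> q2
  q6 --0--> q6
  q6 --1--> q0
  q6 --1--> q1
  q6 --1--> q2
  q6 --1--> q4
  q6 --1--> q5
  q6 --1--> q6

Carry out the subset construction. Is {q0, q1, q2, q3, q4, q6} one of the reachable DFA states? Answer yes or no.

yes

Start state of the DFA: {q0}.
{q0} --0--> {q1, q2, q4}  [new]
{q0} --1--> {q0, q2, q3, q6}  [new]
{q1, q2, q4} --0--> {q0, q1, q2, q3, q4, q6}  [new]
{q1, q2, q4} --1--> {q0, q1, q2, q3, q4, q5, q6}  [new]
{q0, q2, q3, q6} --0--> {q0, q1, q2, q3, q4, q6}  [seen]
{q0, q2, q3, q6} --1--> {q0, q1, q2, q3, q4, q5, q6}  [seen]
{q0, q1, q2, q3, q4, q6} --0--> {q0, q1, q2, q3, q4, q6}  [seen]
{q0, q1, q2, q3, q4, q6} --1--> {q0, q1, q2, q3, q4, q5, q6}  [seen]
{q0, q1, q2, q3, q4, q5, q6} --0--> {q0, q1, q2, q3, q4, q5, q6}  [seen]
{q0, q1, q2, q3, q4, q5, q6} --1--> {q0, q1, q2, q3, q4, q5, q6}  [seen]
Reachable DFA states: {q0}, {q1, q2, q4}, {q0, q2, q3, q6}, {q0, q1, q2, q3, q4, q6}, {q0, q1, q2, q3, q4, q5, q6}.
{q0, q1, q2, q3, q4, q6} is among them.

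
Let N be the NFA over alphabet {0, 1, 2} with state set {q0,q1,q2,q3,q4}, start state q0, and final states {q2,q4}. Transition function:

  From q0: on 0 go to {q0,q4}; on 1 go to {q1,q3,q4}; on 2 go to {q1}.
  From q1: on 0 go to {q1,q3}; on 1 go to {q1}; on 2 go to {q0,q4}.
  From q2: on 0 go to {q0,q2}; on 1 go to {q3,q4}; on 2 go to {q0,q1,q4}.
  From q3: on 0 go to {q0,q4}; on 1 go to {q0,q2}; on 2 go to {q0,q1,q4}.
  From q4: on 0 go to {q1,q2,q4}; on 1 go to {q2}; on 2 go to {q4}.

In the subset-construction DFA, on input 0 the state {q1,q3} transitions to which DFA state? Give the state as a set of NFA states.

{q0,q1,q3,q4}

δ(q1,0) = {q1,q3}; δ(q3,0) = {q0,q4}.
Union: {q0,q1,q3,q4}.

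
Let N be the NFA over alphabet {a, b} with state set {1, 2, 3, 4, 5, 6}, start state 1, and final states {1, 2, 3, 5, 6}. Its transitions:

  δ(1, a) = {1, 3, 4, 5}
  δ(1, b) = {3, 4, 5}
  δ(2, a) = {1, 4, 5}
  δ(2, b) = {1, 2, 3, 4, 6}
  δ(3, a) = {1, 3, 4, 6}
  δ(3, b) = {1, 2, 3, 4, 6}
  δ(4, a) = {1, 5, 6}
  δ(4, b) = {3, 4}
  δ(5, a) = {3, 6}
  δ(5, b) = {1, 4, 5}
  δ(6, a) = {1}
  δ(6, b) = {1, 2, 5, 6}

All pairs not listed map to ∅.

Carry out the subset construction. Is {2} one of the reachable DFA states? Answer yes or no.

Start state of the DFA: {1}.
{1} --a--> {1, 3, 4, 5}  [new]
{1} --b--> {3, 4, 5}  [new]
{1, 3, 4, 5} --a--> {1, 3, 4, 5, 6}  [new]
{1, 3, 4, 5} --b--> {1, 2, 3, 4, 5, 6}  [new]
{3, 4, 5} --a--> {1, 3, 4, 5, 6}  [seen]
{3, 4, 5} --b--> {1, 2, 3, 4, 5, 6}  [seen]
{1, 3, 4, 5, 6} --a--> {1, 3, 4, 5, 6}  [seen]
{1, 3, 4, 5, 6} --b--> {1, 2, 3, 4, 5, 6}  [seen]
{1, 2, 3, 4, 5, 6} --a--> {1, 3, 4, 5, 6}  [seen]
{1, 2, 3, 4, 5, 6} --b--> {1, 2, 3, 4, 5, 6}  [seen]
Reachable DFA states: {1}, {1, 3, 4, 5}, {3, 4, 5}, {1, 3, 4, 5, 6}, {1, 2, 3, 4, 5, 6}.
{2} is not among them.

no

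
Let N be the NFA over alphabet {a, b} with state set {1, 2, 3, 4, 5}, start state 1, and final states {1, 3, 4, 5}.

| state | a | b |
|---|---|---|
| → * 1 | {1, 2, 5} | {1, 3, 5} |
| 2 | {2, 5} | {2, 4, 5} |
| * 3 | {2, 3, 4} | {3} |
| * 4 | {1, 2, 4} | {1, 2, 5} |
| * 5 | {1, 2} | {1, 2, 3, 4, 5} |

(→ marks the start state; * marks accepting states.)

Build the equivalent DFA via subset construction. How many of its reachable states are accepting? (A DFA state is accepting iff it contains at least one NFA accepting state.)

4

Start state of the DFA: {1}.
{1} --a--> {1, 2, 5}  [new]
{1} --b--> {1, 3, 5}  [new]
{1, 2, 5} --a--> {1, 2, 5}  [seen]
{1, 2, 5} --b--> {1, 2, 3, 4, 5}  [new]
{1, 3, 5} --a--> {1, 2, 3, 4, 5}  [seen]
{1, 3, 5} --b--> {1, 2, 3, 4, 5}  [seen]
{1, 2, 3, 4, 5} --a--> {1, 2, 3, 4, 5}  [seen]
{1, 2, 3, 4, 5} --b--> {1, 2, 3, 4, 5}  [seen]
Reachable DFA states: {1}, {1, 2, 5}, {1, 3, 5}, {1, 2, 3, 4, 5}.
Accepting DFA states (contain an NFA accepting state): {1}, {1, 2, 5}, {1, 3, 5}, {1, 2, 3, 4, 5}.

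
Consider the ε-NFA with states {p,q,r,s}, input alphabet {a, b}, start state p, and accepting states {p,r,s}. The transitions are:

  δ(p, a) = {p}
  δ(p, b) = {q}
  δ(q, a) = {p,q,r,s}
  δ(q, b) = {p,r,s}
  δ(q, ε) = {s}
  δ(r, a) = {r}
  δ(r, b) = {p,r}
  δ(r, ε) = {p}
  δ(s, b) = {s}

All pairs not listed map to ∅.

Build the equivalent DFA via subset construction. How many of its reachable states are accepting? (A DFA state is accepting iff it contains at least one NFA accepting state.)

Start state of the DFA: {p} (ε-closure of the NFA start).
{p} --a--> {p}  [seen]
{p} --b--> {q,s}  [new]
{q,s} --a--> {p,q,r,s}  [new]
{q,s} --b--> {p,r,s}  [new]
{p,q,r,s} --a--> {p,q,r,s}  [seen]
{p,q,r,s} --b--> {p,q,r,s}  [seen]
{p,r,s} --a--> {p,r}  [new]
{p,r,s} --b--> {p,q,r,s}  [seen]
{p,r} --a--> {p,r}  [seen]
{p,r} --b--> {p,q,r,s}  [seen]
Reachable DFA states: {p}, {q,s}, {p,q,r,s}, {p,r,s}, {p,r}.
Accepting DFA states (contain an NFA accepting state): {p}, {q,s}, {p,q,r,s}, {p,r,s}, {p,r}.

5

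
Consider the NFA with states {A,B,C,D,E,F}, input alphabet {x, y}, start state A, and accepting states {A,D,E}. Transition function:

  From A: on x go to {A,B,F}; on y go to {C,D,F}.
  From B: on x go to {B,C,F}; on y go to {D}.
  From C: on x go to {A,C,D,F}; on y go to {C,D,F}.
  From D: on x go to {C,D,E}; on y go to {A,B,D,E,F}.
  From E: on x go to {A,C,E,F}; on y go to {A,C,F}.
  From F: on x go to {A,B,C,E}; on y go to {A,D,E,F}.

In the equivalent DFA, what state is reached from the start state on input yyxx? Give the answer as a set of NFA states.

{A,B,C,D,E,F}

Start: {A}.
δ(A,y) = {C,D,F}.
Union: {C,D,F}.
After y: {C,D,F}.
δ(C,y) = {C,D,F}; δ(D,y) = {A,B,D,E,F}; δ(F,y) = {A,D,E,F}.
Union: {A,B,C,D,E,F}.
After y: {A,B,C,D,E,F}.
δ(A,x) = {A,B,F}; δ(B,x) = {B,C,F}; δ(C,x) = {A,C,D,F}; δ(D,x) = {C,D,E}; δ(E,x) = {A,C,E,F}; δ(F,x) = {A,B,C,E}.
Union: {A,B,C,D,E,F}.
After x: {A,B,C,D,E,F}.
δ(A,x) = {A,B,F}; δ(B,x) = {B,C,F}; δ(C,x) = {A,C,D,F}; δ(D,x) = {C,D,E}; δ(E,x) = {A,C,E,F}; δ(F,x) = {A,B,C,E}.
Union: {A,B,C,D,E,F}.
After x: {A,B,C,D,E,F}.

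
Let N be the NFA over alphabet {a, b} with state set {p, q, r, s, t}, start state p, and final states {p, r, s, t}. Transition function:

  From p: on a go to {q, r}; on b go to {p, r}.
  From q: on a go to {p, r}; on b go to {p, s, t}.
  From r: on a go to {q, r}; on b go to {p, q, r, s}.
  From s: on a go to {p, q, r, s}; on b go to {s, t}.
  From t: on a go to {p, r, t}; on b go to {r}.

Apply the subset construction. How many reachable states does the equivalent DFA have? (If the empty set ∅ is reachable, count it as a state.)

Start state of the DFA: {p}.
{p} --a--> {q, r}  [new]
{p} --b--> {p, r}  [new]
{q, r} --a--> {p, q, r}  [new]
{q, r} --b--> {p, q, r, s, t}  [new]
{p, r} --a--> {q, r}  [seen]
{p, r} --b--> {p, q, r, s}  [new]
{p, q, r} --a--> {p, q, r}  [seen]
{p, q, r} --b--> {p, q, r, s, t}  [seen]
{p, q, r, s, t} --a--> {p, q, r, s, t}  [seen]
{p, q, r, s, t} --b--> {p, q, r, s, t}  [seen]
{p, q, r, s} --a--> {p, q, r, s}  [seen]
{p, q, r, s} --b--> {p, q, r, s, t}  [seen]
Reachable DFA states: {p}, {q, r}, {p, r}, {p, q, r}, {p, q, r, s, t}, {p, q, r, s}.

6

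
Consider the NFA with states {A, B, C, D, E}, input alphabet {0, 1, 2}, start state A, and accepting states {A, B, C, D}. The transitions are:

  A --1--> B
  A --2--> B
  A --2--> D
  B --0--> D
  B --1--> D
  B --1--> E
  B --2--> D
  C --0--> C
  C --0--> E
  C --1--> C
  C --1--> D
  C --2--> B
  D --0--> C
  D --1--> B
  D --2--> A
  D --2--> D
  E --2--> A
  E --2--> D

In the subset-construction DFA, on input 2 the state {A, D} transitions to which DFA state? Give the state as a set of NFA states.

δ(A,2) = {B, D}; δ(D,2) = {A, D}.
Union: {A, B, D}.

{A, B, D}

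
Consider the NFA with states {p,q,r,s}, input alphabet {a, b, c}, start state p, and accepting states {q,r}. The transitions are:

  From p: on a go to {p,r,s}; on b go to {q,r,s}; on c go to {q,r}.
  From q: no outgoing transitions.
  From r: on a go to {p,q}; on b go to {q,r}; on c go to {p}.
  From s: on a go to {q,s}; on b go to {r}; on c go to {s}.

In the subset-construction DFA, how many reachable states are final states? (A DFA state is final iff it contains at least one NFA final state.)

6

Start state of the DFA: {p}.
{p} --a--> {p,r,s}  [new]
{p} --b--> {q,r,s}  [new]
{p} --c--> {q,r}  [new]
{p,r,s} --a--> {p,q,r,s}  [new]
{p,r,s} --b--> {q,r,s}  [seen]
{p,r,s} --c--> {p,q,r,s}  [seen]
{q,r,s} --a--> {p,q,s}  [new]
{q,r,s} --b--> {q,r}  [seen]
{q,r,s} --c--> {p,s}  [new]
{q,r} --a--> {p,q}  [new]
{q,r} --b--> {q,r}  [seen]
{q,r} --c--> {p}  [seen]
{p,q,r,s} --a--> {p,q,r,s}  [seen]
{p,q,r,s} --b--> {q,r,s}  [seen]
{p,q,r,s} --c--> {p,q,r,s}  [seen]
{p,q,s} --a--> {p,q,r,s}  [seen]
{p,q,s} --b--> {q,r,s}  [seen]
{p,q,s} --c--> {q,r,s}  [seen]
{p,s} --a--> {p,q,r,s}  [seen]
{p,s} --b--> {q,r,s}  [seen]
{p,s} --c--> {q,r,s}  [seen]
{p,q} --a--> {p,r,s}  [seen]
{p,q} --b--> {q,r,s}  [seen]
{p,q} --c--> {q,r}  [seen]
Reachable DFA states: {p}, {p,r,s}, {q,r,s}, {q,r}, {p,q,r,s}, {p,q,s}, {p,s}, {p,q}.
Accepting DFA states (contain an NFA accepting state): {p,r,s}, {q,r,s}, {q,r}, {p,q,r,s}, {p,q,s}, {p,q}.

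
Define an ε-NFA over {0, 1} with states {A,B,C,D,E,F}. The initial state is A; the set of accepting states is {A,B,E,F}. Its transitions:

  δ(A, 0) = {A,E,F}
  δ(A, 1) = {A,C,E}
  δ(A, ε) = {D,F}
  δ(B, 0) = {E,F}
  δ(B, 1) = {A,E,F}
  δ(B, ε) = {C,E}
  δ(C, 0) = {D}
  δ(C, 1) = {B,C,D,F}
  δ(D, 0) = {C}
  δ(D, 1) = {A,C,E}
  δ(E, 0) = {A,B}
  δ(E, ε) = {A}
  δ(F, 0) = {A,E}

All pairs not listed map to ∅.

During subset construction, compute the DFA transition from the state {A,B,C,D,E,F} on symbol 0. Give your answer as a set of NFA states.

{A,B,C,D,E,F}

δ(A,0) = {A,E,F}; δ(B,0) = {E,F}; δ(C,0) = {D}; δ(D,0) = {C}; δ(E,0) = {A,B}; δ(F,0) = {A,E}.
Union: {A,B,C,D,E,F}.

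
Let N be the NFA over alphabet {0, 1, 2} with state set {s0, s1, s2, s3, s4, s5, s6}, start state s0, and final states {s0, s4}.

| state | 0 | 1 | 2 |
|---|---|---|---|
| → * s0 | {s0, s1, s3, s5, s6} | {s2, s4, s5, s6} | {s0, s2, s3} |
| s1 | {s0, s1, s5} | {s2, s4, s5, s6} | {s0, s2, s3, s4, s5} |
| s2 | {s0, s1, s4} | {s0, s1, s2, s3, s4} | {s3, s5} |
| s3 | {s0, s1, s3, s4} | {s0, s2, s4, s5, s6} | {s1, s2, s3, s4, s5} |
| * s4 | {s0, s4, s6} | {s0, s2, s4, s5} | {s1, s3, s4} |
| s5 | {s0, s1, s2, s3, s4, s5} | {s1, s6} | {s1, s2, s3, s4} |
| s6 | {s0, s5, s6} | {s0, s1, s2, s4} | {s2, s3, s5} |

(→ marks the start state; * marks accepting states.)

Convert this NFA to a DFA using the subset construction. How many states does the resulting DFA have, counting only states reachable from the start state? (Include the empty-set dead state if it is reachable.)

Start state of the DFA: {s0}.
{s0} --0--> {s0, s1, s3, s5, s6}  [new]
{s0} --1--> {s2, s4, s5, s6}  [new]
{s0} --2--> {s0, s2, s3}  [new]
{s0, s1, s3, s5, s6} --0--> {s0, s1, s2, s3, s4, s5, s6}  [new]
{s0, s1, s3, s5, s6} --1--> {s0, s1, s2, s4, s5, s6}  [new]
{s0, s1, s3, s5, s6} --2--> {s0, s1, s2, s3, s4, s5}  [new]
{s2, s4, s5, s6} --0--> {s0, s1, s2, s3, s4, s5, s6}  [seen]
{s2, s4, s5, s6} --1--> {s0, s1, s2, s3, s4, s5, s6}  [seen]
{s2, s4, s5, s6} --2--> {s1, s2, s3, s4, s5}  [new]
{s0, s2, s3} --0--> {s0, s1, s3, s4, s5, s6}  [new]
{s0, s2, s3} --1--> {s0, s1, s2, s3, s4, s5, s6}  [seen]
{s0, s2, s3} --2--> {s0, s1, s2, s3, s4, s5}  [seen]
{s0, s1, s2, s3, s4, s5, s6} --0--> {s0, s1, s2, s3, s4, s5, s6}  [seen]
{s0, s1, s2, s3, s4, s5, s6} --1--> {s0, s1, s2, s3, s4, s5, s6}  [seen]
{s0, s1, s2, s3, s4, s5, s6} --2--> {s0, s1, s2, s3, s4, s5}  [seen]
{s0, s1, s2, s4, s5, s6} --0--> {s0, s1, s2, s3, s4, s5, s6}  [seen]
{s0, s1, s2, s4, s5, s6} --1--> {s0, s1, s2, s3, s4, s5, s6}  [seen]
{s0, s1, s2, s4, s5, s6} --2--> {s0, s1, s2, s3, s4, s5}  [seen]
{s0, s1, s2, s3, s4, s5} --0--> {s0, s1, s2, s3, s4, s5, s6}  [seen]
{s0, s1, s2, s3, s4, s5} --1--> {s0, s1, s2, s3, s4, s5, s6}  [seen]
{s0, s1, s2, s3, s4, s5} --2--> {s0, s1, s2, s3, s4, s5}  [seen]
{s1, s2, s3, s4, s5} --0--> {s0, s1, s2, s3, s4, s5, s6}  [seen]
{s1, s2, s3, s4, s5} --1--> {s0, s1, s2, s3, s4, s5, s6}  [seen]
{s1, s2, s3, s4, s5} --2--> {s0, s1, s2, s3, s4, s5}  [seen]
{s0, s1, s3, s4, s5, s6} --0--> {s0, s1, s2, s3, s4, s5, s6}  [seen]
{s0, s1, s3, s4, s5, s6} --1--> {s0, s1, s2, s4, s5, s6}  [seen]
{s0, s1, s3, s4, s5, s6} --2--> {s0, s1, s2, s3, s4, s5}  [seen]
Reachable DFA states: {s0}, {s0, s1, s3, s5, s6}, {s2, s4, s5, s6}, {s0, s2, s3}, {s0, s1, s2, s3, s4, s5, s6}, {s0, s1, s2, s4, s5, s6}, {s0, s1, s2, s3, s4, s5}, {s1, s2, s3, s4, s5}, {s0, s1, s3, s4, s5, s6}.

9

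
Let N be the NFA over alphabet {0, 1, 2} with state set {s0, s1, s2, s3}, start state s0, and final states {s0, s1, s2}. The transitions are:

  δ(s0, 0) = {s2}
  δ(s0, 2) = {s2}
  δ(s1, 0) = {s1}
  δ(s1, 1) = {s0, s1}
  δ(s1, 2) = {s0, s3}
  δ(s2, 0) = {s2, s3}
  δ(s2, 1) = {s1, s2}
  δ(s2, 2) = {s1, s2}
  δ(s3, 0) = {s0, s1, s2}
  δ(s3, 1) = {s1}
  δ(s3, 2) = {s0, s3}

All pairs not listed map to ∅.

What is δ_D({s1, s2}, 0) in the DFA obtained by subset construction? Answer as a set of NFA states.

δ(s1,0) = {s1}; δ(s2,0) = {s2, s3}.
Union: {s1, s2, s3}.

{s1, s2, s3}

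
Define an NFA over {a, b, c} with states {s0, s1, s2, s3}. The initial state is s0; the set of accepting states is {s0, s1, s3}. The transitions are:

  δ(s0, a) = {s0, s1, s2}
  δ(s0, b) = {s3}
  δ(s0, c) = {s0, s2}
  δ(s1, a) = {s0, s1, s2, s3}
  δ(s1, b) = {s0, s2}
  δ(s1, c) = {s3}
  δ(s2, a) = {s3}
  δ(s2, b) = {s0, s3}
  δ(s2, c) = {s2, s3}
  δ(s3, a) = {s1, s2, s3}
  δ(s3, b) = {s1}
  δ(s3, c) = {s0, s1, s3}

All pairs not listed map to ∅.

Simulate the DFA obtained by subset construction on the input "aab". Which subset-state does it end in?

{s0, s1, s2, s3}

Start: {s0}.
δ(s0,a) = {s0, s1, s2}.
Union: {s0, s1, s2}.
After a: {s0, s1, s2}.
δ(s0,a) = {s0, s1, s2}; δ(s1,a) = {s0, s1, s2, s3}; δ(s2,a) = {s3}.
Union: {s0, s1, s2, s3}.
After a: {s0, s1, s2, s3}.
δ(s0,b) = {s3}; δ(s1,b) = {s0, s2}; δ(s2,b) = {s0, s3}; δ(s3,b) = {s1}.
Union: {s0, s1, s2, s3}.
After b: {s0, s1, s2, s3}.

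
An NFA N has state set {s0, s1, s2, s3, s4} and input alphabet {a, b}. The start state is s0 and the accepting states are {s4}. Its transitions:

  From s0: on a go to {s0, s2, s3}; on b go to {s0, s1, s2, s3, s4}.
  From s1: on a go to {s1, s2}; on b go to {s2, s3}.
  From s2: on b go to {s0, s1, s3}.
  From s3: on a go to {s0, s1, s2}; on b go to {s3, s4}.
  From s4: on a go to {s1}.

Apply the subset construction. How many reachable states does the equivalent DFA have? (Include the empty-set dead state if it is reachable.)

4

Start state of the DFA: {s0}.
{s0} --a--> {s0, s2, s3}  [new]
{s0} --b--> {s0, s1, s2, s3, s4}  [new]
{s0, s2, s3} --a--> {s0, s1, s2, s3}  [new]
{s0, s2, s3} --b--> {s0, s1, s2, s3, s4}  [seen]
{s0, s1, s2, s3, s4} --a--> {s0, s1, s2, s3}  [seen]
{s0, s1, s2, s3, s4} --b--> {s0, s1, s2, s3, s4}  [seen]
{s0, s1, s2, s3} --a--> {s0, s1, s2, s3}  [seen]
{s0, s1, s2, s3} --b--> {s0, s1, s2, s3, s4}  [seen]
Reachable DFA states: {s0}, {s0, s2, s3}, {s0, s1, s2, s3, s4}, {s0, s1, s2, s3}.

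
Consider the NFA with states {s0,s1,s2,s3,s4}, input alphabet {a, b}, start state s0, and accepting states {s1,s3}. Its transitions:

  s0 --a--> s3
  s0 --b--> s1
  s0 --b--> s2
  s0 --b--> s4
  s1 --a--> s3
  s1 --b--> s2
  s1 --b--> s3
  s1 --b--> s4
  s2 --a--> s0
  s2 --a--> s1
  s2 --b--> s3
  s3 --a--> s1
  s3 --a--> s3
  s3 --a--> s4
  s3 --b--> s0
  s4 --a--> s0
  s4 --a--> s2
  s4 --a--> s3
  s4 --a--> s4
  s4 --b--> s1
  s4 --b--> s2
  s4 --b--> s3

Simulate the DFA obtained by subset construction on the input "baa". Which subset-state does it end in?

Start: {s0}.
δ(s0,b) = {s1,s2,s4}.
Union: {s1,s2,s4}.
After b: {s1,s2,s4}.
δ(s1,a) = {s3}; δ(s2,a) = {s0,s1}; δ(s4,a) = {s0,s2,s3,s4}.
Union: {s0,s1,s2,s3,s4}.
After a: {s0,s1,s2,s3,s4}.
δ(s0,a) = {s3}; δ(s1,a) = {s3}; δ(s2,a) = {s0,s1}; δ(s3,a) = {s1,s3,s4}; δ(s4,a) = {s0,s2,s3,s4}.
Union: {s0,s1,s2,s3,s4}.
After a: {s0,s1,s2,s3,s4}.

{s0,s1,s2,s3,s4}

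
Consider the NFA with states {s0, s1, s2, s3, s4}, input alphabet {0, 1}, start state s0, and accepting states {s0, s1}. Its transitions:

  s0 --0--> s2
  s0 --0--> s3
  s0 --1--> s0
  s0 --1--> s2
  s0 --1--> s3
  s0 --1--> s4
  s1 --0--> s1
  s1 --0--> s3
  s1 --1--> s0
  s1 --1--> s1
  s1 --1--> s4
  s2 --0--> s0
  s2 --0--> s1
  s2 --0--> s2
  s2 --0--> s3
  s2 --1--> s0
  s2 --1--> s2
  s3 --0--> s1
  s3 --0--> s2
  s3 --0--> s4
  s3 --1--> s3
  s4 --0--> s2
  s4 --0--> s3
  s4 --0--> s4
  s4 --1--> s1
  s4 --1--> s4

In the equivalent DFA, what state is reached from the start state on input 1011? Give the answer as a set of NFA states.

{s0, s1, s2, s3, s4}

Start: {s0}.
δ(s0,1) = {s0, s2, s3, s4}.
Union: {s0, s2, s3, s4}.
After 1: {s0, s2, s3, s4}.
δ(s0,0) = {s2, s3}; δ(s2,0) = {s0, s1, s2, s3}; δ(s3,0) = {s1, s2, s4}; δ(s4,0) = {s2, s3, s4}.
Union: {s0, s1, s2, s3, s4}.
After 0: {s0, s1, s2, s3, s4}.
δ(s0,1) = {s0, s2, s3, s4}; δ(s1,1) = {s0, s1, s4}; δ(s2,1) = {s0, s2}; δ(s3,1) = {s3}; δ(s4,1) = {s1, s4}.
Union: {s0, s1, s2, s3, s4}.
After 1: {s0, s1, s2, s3, s4}.
δ(s0,1) = {s0, s2, s3, s4}; δ(s1,1) = {s0, s1, s4}; δ(s2,1) = {s0, s2}; δ(s3,1) = {s3}; δ(s4,1) = {s1, s4}.
Union: {s0, s1, s2, s3, s4}.
After 1: {s0, s1, s2, s3, s4}.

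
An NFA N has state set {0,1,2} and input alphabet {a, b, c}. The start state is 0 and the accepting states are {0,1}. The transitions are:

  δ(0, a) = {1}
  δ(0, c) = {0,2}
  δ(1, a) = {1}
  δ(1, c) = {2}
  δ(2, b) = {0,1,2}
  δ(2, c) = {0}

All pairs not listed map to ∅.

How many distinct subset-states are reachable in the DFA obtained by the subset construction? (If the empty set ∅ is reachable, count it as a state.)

Start state of the DFA: {0}.
{0} --a--> {1}  [new]
{0} --b--> ∅  [new]
{0} --c--> {0,2}  [new]
{1} --a--> {1}  [seen]
{1} --b--> ∅  [seen]
{1} --c--> {2}  [new]
∅ --a--> ∅  [seen]
∅ --b--> ∅  [seen]
∅ --c--> ∅  [seen]
{0,2} --a--> {1}  [seen]
{0,2} --b--> {0,1,2}  [new]
{0,2} --c--> {0,2}  [seen]
{2} --a--> ∅  [seen]
{2} --b--> {0,1,2}  [seen]
{2} --c--> {0}  [seen]
{0,1,2} --a--> {1}  [seen]
{0,1,2} --b--> {0,1,2}  [seen]
{0,1,2} --c--> {0,2}  [seen]
Reachable DFA states: {0}, {1}, ∅, {0,2}, {2}, {0,1,2}.

6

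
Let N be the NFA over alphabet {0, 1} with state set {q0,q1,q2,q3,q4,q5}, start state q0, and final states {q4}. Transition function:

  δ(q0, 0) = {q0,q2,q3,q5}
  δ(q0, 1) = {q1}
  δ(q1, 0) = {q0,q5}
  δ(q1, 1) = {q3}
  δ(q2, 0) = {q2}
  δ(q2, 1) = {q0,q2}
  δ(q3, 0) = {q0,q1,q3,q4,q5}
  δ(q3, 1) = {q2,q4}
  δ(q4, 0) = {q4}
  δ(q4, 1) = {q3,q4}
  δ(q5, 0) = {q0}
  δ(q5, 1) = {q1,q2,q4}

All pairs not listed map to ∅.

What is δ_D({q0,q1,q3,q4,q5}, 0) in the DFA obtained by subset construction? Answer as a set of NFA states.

δ(q0,0) = {q0,q2,q3,q5}; δ(q1,0) = {q0,q5}; δ(q3,0) = {q0,q1,q3,q4,q5}; δ(q4,0) = {q4}; δ(q5,0) = {q0}.
Union: {q0,q1,q2,q3,q4,q5}.

{q0,q1,q2,q3,q4,q5}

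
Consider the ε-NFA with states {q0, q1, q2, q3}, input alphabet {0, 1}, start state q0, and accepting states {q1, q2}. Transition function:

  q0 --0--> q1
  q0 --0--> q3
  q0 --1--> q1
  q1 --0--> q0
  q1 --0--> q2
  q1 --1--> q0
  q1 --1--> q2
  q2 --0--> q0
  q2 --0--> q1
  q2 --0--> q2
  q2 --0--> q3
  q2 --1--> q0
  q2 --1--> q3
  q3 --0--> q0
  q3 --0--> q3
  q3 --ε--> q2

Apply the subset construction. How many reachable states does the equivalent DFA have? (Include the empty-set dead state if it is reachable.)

Start state of the DFA: {q0} (ε-closure of the NFA start).
{q0} --0--> {q1, q2, q3}  [new]
{q0} --1--> {q1}  [new]
{q1, q2, q3} --0--> {q0, q1, q2, q3}  [new]
{q1, q2, q3} --1--> {q0, q2, q3}  [new]
{q1} --0--> {q0, q2}  [new]
{q1} --1--> {q0, q2}  [seen]
{q0, q1, q2, q3} --0--> {q0, q1, q2, q3}  [seen]
{q0, q1, q2, q3} --1--> {q0, q1, q2, q3}  [seen]
{q0, q2, q3} --0--> {q0, q1, q2, q3}  [seen]
{q0, q2, q3} --1--> {q0, q1, q2, q3}  [seen]
{q0, q2} --0--> {q0, q1, q2, q3}  [seen]
{q0, q2} --1--> {q0, q1, q2, q3}  [seen]
Reachable DFA states: {q0}, {q1, q2, q3}, {q1}, {q0, q1, q2, q3}, {q0, q2, q3}, {q0, q2}.

6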